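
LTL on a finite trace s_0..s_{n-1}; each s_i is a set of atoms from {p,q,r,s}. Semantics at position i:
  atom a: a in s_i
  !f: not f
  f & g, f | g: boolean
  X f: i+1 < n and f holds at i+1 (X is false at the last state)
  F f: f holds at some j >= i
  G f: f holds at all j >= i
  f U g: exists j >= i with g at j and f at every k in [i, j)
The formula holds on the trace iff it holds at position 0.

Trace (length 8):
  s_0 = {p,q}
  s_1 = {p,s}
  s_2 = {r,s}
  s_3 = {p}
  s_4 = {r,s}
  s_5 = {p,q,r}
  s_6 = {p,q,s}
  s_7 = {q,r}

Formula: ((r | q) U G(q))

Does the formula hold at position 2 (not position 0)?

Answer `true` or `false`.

s_0={p,q}: ((r | q) U G(q))=False (r | q)=True r=False q=True G(q)=False
s_1={p,s}: ((r | q) U G(q))=False (r | q)=False r=False q=False G(q)=False
s_2={r,s}: ((r | q) U G(q))=False (r | q)=True r=True q=False G(q)=False
s_3={p}: ((r | q) U G(q))=False (r | q)=False r=False q=False G(q)=False
s_4={r,s}: ((r | q) U G(q))=True (r | q)=True r=True q=False G(q)=False
s_5={p,q,r}: ((r | q) U G(q))=True (r | q)=True r=True q=True G(q)=True
s_6={p,q,s}: ((r | q) U G(q))=True (r | q)=True r=False q=True G(q)=True
s_7={q,r}: ((r | q) U G(q))=True (r | q)=True r=True q=True G(q)=True
Evaluating at position 2: result = False

Answer: false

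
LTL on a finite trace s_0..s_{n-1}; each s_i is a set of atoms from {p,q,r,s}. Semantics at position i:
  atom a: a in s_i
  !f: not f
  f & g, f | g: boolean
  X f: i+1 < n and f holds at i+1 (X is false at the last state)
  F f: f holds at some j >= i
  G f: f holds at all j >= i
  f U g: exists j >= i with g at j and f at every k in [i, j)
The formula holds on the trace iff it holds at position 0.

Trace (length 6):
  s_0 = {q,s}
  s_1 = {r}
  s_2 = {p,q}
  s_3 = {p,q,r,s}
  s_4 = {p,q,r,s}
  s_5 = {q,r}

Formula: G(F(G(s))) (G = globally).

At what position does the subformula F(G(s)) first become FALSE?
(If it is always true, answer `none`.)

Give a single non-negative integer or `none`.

s_0={q,s}: F(G(s))=False G(s)=False s=True
s_1={r}: F(G(s))=False G(s)=False s=False
s_2={p,q}: F(G(s))=False G(s)=False s=False
s_3={p,q,r,s}: F(G(s))=False G(s)=False s=True
s_4={p,q,r,s}: F(G(s))=False G(s)=False s=True
s_5={q,r}: F(G(s))=False G(s)=False s=False
G(F(G(s))) holds globally = False
First violation at position 0.

Answer: 0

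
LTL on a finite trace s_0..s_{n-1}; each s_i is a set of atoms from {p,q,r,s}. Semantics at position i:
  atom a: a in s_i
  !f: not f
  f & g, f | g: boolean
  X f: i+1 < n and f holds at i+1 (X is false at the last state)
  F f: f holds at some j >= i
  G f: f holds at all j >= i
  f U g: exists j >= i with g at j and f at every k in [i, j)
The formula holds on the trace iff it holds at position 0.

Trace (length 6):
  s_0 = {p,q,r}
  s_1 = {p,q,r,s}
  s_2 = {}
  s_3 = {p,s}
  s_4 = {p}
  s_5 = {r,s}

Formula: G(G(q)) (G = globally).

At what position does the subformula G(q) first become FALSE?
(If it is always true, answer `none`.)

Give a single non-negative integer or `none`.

Answer: 0

Derivation:
s_0={p,q,r}: G(q)=False q=True
s_1={p,q,r,s}: G(q)=False q=True
s_2={}: G(q)=False q=False
s_3={p,s}: G(q)=False q=False
s_4={p}: G(q)=False q=False
s_5={r,s}: G(q)=False q=False
G(G(q)) holds globally = False
First violation at position 0.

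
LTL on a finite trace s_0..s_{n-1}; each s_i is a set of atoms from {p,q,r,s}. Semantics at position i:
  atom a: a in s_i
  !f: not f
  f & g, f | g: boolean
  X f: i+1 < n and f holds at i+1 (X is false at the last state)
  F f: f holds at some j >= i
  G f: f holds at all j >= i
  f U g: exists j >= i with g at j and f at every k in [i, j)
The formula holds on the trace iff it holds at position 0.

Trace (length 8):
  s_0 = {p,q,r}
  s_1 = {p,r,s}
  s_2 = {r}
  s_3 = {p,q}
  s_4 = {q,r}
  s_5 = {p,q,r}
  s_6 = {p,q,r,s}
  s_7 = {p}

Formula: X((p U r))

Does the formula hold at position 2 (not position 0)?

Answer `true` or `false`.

Answer: true

Derivation:
s_0={p,q,r}: X((p U r))=True (p U r)=True p=True r=True
s_1={p,r,s}: X((p U r))=True (p U r)=True p=True r=True
s_2={r}: X((p U r))=True (p U r)=True p=False r=True
s_3={p,q}: X((p U r))=True (p U r)=True p=True r=False
s_4={q,r}: X((p U r))=True (p U r)=True p=False r=True
s_5={p,q,r}: X((p U r))=True (p U r)=True p=True r=True
s_6={p,q,r,s}: X((p U r))=False (p U r)=True p=True r=True
s_7={p}: X((p U r))=False (p U r)=False p=True r=False
Evaluating at position 2: result = True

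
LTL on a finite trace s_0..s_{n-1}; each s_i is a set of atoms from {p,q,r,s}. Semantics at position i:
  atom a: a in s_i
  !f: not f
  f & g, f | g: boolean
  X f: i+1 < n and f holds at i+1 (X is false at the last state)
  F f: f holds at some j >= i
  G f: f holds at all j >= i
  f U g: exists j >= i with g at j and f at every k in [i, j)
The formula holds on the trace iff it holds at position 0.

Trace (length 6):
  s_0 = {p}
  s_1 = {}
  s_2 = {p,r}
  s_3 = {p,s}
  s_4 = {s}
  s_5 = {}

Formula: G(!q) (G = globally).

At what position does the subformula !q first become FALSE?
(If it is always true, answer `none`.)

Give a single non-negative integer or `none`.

Answer: none

Derivation:
s_0={p}: !q=True q=False
s_1={}: !q=True q=False
s_2={p,r}: !q=True q=False
s_3={p,s}: !q=True q=False
s_4={s}: !q=True q=False
s_5={}: !q=True q=False
G(!q) holds globally = True
No violation — formula holds at every position.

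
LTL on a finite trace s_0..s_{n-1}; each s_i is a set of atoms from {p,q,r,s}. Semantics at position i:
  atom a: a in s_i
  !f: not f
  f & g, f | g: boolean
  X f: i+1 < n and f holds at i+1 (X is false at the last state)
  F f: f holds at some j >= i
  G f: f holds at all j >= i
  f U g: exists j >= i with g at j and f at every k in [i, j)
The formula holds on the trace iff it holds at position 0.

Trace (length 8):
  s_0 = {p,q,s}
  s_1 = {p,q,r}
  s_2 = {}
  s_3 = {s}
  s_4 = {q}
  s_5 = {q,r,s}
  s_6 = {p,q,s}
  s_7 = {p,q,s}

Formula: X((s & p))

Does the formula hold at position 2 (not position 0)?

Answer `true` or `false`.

s_0={p,q,s}: X((s & p))=False (s & p)=True s=True p=True
s_1={p,q,r}: X((s & p))=False (s & p)=False s=False p=True
s_2={}: X((s & p))=False (s & p)=False s=False p=False
s_3={s}: X((s & p))=False (s & p)=False s=True p=False
s_4={q}: X((s & p))=False (s & p)=False s=False p=False
s_5={q,r,s}: X((s & p))=True (s & p)=False s=True p=False
s_6={p,q,s}: X((s & p))=True (s & p)=True s=True p=True
s_7={p,q,s}: X((s & p))=False (s & p)=True s=True p=True
Evaluating at position 2: result = False

Answer: false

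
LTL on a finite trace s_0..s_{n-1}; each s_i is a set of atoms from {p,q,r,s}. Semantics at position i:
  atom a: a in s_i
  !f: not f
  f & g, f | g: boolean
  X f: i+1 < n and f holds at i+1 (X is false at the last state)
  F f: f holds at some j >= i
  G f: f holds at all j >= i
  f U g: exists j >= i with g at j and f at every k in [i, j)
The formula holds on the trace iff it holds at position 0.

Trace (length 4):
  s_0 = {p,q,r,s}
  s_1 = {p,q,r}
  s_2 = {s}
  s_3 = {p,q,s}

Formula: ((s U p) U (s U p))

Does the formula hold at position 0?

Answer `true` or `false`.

s_0={p,q,r,s}: ((s U p) U (s U p))=True (s U p)=True s=True p=True
s_1={p,q,r}: ((s U p) U (s U p))=True (s U p)=True s=False p=True
s_2={s}: ((s U p) U (s U p))=True (s U p)=True s=True p=False
s_3={p,q,s}: ((s U p) U (s U p))=True (s U p)=True s=True p=True

Answer: true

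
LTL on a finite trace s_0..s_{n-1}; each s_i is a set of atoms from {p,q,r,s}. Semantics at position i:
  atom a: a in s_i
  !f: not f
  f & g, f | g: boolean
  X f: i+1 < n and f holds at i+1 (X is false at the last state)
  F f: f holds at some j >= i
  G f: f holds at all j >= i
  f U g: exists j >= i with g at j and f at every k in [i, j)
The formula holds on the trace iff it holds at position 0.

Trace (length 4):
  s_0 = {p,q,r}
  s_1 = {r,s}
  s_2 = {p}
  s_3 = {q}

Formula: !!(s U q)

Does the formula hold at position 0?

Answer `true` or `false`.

s_0={p,q,r}: !!(s U q)=True !(s U q)=False (s U q)=True s=False q=True
s_1={r,s}: !!(s U q)=False !(s U q)=True (s U q)=False s=True q=False
s_2={p}: !!(s U q)=False !(s U q)=True (s U q)=False s=False q=False
s_3={q}: !!(s U q)=True !(s U q)=False (s U q)=True s=False q=True

Answer: true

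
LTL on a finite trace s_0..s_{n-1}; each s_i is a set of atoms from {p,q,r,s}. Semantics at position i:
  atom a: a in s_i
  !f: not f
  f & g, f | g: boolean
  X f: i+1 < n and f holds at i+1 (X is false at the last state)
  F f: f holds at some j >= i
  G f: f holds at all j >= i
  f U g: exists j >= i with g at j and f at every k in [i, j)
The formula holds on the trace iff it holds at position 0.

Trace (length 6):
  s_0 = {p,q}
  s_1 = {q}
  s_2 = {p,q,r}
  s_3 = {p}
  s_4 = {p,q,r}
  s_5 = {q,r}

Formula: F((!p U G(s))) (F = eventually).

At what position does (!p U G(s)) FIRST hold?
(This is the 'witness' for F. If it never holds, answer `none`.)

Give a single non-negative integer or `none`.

s_0={p,q}: (!p U G(s))=False !p=False p=True G(s)=False s=False
s_1={q}: (!p U G(s))=False !p=True p=False G(s)=False s=False
s_2={p,q,r}: (!p U G(s))=False !p=False p=True G(s)=False s=False
s_3={p}: (!p U G(s))=False !p=False p=True G(s)=False s=False
s_4={p,q,r}: (!p U G(s))=False !p=False p=True G(s)=False s=False
s_5={q,r}: (!p U G(s))=False !p=True p=False G(s)=False s=False
F((!p U G(s))) does not hold (no witness exists).

Answer: none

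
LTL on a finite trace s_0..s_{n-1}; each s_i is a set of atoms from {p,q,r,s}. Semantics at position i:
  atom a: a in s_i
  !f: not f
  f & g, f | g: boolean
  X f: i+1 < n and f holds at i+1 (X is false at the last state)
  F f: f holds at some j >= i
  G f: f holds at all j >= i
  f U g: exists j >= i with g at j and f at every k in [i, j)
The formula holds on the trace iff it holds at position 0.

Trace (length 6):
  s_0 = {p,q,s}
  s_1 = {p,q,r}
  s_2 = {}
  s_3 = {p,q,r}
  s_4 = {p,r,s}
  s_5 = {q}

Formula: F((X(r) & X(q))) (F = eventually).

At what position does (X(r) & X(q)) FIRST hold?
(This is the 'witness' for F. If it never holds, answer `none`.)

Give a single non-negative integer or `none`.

s_0={p,q,s}: (X(r) & X(q))=True X(r)=True r=False X(q)=True q=True
s_1={p,q,r}: (X(r) & X(q))=False X(r)=False r=True X(q)=False q=True
s_2={}: (X(r) & X(q))=True X(r)=True r=False X(q)=True q=False
s_3={p,q,r}: (X(r) & X(q))=False X(r)=True r=True X(q)=False q=True
s_4={p,r,s}: (X(r) & X(q))=False X(r)=False r=True X(q)=True q=False
s_5={q}: (X(r) & X(q))=False X(r)=False r=False X(q)=False q=True
F((X(r) & X(q))) holds; first witness at position 0.

Answer: 0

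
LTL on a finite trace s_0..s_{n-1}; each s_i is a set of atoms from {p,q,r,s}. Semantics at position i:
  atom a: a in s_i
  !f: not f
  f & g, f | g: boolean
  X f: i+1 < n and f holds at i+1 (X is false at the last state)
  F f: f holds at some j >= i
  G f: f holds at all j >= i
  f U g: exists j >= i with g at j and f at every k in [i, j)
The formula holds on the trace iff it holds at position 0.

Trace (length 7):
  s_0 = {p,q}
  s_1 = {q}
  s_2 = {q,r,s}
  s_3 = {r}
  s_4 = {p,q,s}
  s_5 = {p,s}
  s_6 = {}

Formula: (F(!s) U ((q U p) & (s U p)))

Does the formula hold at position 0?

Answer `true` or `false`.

Answer: true

Derivation:
s_0={p,q}: (F(!s) U ((q U p) & (s U p)))=True F(!s)=True !s=True s=False ((q U p) & (s U p))=True (q U p)=True q=True p=True (s U p)=True
s_1={q}: (F(!s) U ((q U p) & (s U p)))=True F(!s)=True !s=True s=False ((q U p) & (s U p))=False (q U p)=False q=True p=False (s U p)=False
s_2={q,r,s}: (F(!s) U ((q U p) & (s U p)))=True F(!s)=True !s=False s=True ((q U p) & (s U p))=False (q U p)=False q=True p=False (s U p)=False
s_3={r}: (F(!s) U ((q U p) & (s U p)))=True F(!s)=True !s=True s=False ((q U p) & (s U p))=False (q U p)=False q=False p=False (s U p)=False
s_4={p,q,s}: (F(!s) U ((q U p) & (s U p)))=True F(!s)=True !s=False s=True ((q U p) & (s U p))=True (q U p)=True q=True p=True (s U p)=True
s_5={p,s}: (F(!s) U ((q U p) & (s U p)))=True F(!s)=True !s=False s=True ((q U p) & (s U p))=True (q U p)=True q=False p=True (s U p)=True
s_6={}: (F(!s) U ((q U p) & (s U p)))=False F(!s)=True !s=True s=False ((q U p) & (s U p))=False (q U p)=False q=False p=False (s U p)=False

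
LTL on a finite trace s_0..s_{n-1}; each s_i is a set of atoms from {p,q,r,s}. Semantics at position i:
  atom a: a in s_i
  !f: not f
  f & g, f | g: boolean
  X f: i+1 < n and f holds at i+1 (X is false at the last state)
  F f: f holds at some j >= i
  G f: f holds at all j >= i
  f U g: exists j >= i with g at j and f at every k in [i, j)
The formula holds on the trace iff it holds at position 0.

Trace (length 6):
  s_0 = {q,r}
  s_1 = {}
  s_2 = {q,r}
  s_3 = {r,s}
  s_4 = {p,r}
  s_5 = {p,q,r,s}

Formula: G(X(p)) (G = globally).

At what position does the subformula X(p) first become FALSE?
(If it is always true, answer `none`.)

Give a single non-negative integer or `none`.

s_0={q,r}: X(p)=False p=False
s_1={}: X(p)=False p=False
s_2={q,r}: X(p)=False p=False
s_3={r,s}: X(p)=True p=False
s_4={p,r}: X(p)=True p=True
s_5={p,q,r,s}: X(p)=False p=True
G(X(p)) holds globally = False
First violation at position 0.

Answer: 0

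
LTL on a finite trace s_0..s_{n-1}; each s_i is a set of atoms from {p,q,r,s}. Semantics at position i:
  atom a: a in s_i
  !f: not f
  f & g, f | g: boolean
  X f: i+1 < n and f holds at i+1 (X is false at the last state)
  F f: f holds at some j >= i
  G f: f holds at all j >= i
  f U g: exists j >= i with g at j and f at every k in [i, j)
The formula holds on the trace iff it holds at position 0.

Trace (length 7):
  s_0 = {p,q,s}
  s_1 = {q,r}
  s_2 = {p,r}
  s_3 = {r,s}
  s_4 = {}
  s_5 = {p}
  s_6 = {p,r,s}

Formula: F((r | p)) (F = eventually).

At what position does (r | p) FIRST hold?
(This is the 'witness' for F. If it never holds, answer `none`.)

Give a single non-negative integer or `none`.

Answer: 0

Derivation:
s_0={p,q,s}: (r | p)=True r=False p=True
s_1={q,r}: (r | p)=True r=True p=False
s_2={p,r}: (r | p)=True r=True p=True
s_3={r,s}: (r | p)=True r=True p=False
s_4={}: (r | p)=False r=False p=False
s_5={p}: (r | p)=True r=False p=True
s_6={p,r,s}: (r | p)=True r=True p=True
F((r | p)) holds; first witness at position 0.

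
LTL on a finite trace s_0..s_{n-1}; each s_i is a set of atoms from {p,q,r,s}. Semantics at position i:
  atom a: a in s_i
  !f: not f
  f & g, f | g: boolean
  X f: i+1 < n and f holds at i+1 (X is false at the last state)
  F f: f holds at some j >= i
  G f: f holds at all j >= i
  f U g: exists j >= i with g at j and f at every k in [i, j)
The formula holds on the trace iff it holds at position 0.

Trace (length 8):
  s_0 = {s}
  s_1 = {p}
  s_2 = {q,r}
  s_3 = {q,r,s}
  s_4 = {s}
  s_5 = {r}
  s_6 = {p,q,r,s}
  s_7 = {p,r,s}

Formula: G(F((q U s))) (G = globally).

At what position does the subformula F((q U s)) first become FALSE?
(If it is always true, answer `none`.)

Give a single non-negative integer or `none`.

Answer: none

Derivation:
s_0={s}: F((q U s))=True (q U s)=True q=False s=True
s_1={p}: F((q U s))=True (q U s)=False q=False s=False
s_2={q,r}: F((q U s))=True (q U s)=True q=True s=False
s_3={q,r,s}: F((q U s))=True (q U s)=True q=True s=True
s_4={s}: F((q U s))=True (q U s)=True q=False s=True
s_5={r}: F((q U s))=True (q U s)=False q=False s=False
s_6={p,q,r,s}: F((q U s))=True (q U s)=True q=True s=True
s_7={p,r,s}: F((q U s))=True (q U s)=True q=False s=True
G(F((q U s))) holds globally = True
No violation — formula holds at every position.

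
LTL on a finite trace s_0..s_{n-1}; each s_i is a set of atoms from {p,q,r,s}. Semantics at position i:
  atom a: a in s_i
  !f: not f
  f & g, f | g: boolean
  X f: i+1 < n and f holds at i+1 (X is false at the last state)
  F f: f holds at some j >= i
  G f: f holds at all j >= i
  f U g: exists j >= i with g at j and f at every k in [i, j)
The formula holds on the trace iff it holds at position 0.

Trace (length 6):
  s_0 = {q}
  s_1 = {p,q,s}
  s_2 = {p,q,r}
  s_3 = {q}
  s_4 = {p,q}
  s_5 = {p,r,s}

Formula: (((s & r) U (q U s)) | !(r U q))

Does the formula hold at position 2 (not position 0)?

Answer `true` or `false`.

s_0={q}: (((s & r) U (q U s)) | !(r U q))=True ((s & r) U (q U s))=True (s & r)=False s=False r=False (q U s)=True q=True !(r U q)=False (r U q)=True
s_1={p,q,s}: (((s & r) U (q U s)) | !(r U q))=True ((s & r) U (q U s))=True (s & r)=False s=True r=False (q U s)=True q=True !(r U q)=False (r U q)=True
s_2={p,q,r}: (((s & r) U (q U s)) | !(r U q))=True ((s & r) U (q U s))=True (s & r)=False s=False r=True (q U s)=True q=True !(r U q)=False (r U q)=True
s_3={q}: (((s & r) U (q U s)) | !(r U q))=True ((s & r) U (q U s))=True (s & r)=False s=False r=False (q U s)=True q=True !(r U q)=False (r U q)=True
s_4={p,q}: (((s & r) U (q U s)) | !(r U q))=True ((s & r) U (q U s))=True (s & r)=False s=False r=False (q U s)=True q=True !(r U q)=False (r U q)=True
s_5={p,r,s}: (((s & r) U (q U s)) | !(r U q))=True ((s & r) U (q U s))=True (s & r)=True s=True r=True (q U s)=True q=False !(r U q)=True (r U q)=False
Evaluating at position 2: result = True

Answer: true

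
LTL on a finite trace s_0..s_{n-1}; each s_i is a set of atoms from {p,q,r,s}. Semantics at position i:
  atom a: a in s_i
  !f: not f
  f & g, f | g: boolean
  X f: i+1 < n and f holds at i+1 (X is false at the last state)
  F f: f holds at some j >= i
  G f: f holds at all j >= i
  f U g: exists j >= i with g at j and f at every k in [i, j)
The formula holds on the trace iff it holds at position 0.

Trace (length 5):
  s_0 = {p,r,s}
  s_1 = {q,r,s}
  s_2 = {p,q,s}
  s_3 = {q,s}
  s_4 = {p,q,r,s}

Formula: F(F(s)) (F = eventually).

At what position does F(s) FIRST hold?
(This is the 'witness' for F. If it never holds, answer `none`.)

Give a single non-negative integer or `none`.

s_0={p,r,s}: F(s)=True s=True
s_1={q,r,s}: F(s)=True s=True
s_2={p,q,s}: F(s)=True s=True
s_3={q,s}: F(s)=True s=True
s_4={p,q,r,s}: F(s)=True s=True
F(F(s)) holds; first witness at position 0.

Answer: 0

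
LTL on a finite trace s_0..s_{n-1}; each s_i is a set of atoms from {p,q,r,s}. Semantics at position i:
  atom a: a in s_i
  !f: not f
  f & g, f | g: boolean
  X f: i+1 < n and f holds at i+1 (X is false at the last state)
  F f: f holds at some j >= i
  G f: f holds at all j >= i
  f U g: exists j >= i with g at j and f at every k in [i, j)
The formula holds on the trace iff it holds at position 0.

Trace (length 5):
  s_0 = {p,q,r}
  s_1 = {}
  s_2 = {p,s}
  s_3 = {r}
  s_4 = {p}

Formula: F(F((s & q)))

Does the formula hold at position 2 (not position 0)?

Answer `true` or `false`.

s_0={p,q,r}: F(F((s & q)))=False F((s & q))=False (s & q)=False s=False q=True
s_1={}: F(F((s & q)))=False F((s & q))=False (s & q)=False s=False q=False
s_2={p,s}: F(F((s & q)))=False F((s & q))=False (s & q)=False s=True q=False
s_3={r}: F(F((s & q)))=False F((s & q))=False (s & q)=False s=False q=False
s_4={p}: F(F((s & q)))=False F((s & q))=False (s & q)=False s=False q=False
Evaluating at position 2: result = False

Answer: false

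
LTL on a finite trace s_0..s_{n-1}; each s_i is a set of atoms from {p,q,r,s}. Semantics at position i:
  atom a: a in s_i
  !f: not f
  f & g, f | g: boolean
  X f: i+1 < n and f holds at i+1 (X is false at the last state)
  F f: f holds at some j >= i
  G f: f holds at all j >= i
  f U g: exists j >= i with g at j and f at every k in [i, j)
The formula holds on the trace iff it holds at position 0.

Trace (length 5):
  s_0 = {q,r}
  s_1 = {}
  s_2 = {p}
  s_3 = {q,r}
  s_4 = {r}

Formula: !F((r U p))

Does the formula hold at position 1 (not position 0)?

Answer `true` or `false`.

s_0={q,r}: !F((r U p))=False F((r U p))=True (r U p)=False r=True p=False
s_1={}: !F((r U p))=False F((r U p))=True (r U p)=False r=False p=False
s_2={p}: !F((r U p))=False F((r U p))=True (r U p)=True r=False p=True
s_3={q,r}: !F((r U p))=True F((r U p))=False (r U p)=False r=True p=False
s_4={r}: !F((r U p))=True F((r U p))=False (r U p)=False r=True p=False
Evaluating at position 1: result = False

Answer: false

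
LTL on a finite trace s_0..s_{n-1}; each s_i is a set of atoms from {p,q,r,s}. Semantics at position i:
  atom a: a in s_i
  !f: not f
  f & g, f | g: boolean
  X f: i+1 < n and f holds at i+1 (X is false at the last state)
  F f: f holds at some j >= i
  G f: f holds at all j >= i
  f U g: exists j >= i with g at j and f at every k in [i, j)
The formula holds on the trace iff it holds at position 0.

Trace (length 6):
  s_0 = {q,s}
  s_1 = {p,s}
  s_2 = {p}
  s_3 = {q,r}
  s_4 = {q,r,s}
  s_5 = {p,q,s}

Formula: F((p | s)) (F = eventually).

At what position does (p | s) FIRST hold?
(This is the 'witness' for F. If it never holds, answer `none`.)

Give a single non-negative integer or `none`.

s_0={q,s}: (p | s)=True p=False s=True
s_1={p,s}: (p | s)=True p=True s=True
s_2={p}: (p | s)=True p=True s=False
s_3={q,r}: (p | s)=False p=False s=False
s_4={q,r,s}: (p | s)=True p=False s=True
s_5={p,q,s}: (p | s)=True p=True s=True
F((p | s)) holds; first witness at position 0.

Answer: 0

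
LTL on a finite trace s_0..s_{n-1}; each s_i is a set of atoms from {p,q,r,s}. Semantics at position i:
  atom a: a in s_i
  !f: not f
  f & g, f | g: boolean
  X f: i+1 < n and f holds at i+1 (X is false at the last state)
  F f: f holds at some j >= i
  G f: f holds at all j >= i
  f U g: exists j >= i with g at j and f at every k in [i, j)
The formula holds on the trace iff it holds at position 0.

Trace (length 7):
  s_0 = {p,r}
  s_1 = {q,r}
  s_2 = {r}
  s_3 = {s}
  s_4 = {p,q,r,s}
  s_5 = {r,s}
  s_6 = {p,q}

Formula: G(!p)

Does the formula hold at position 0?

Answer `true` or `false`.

Answer: false

Derivation:
s_0={p,r}: G(!p)=False !p=False p=True
s_1={q,r}: G(!p)=False !p=True p=False
s_2={r}: G(!p)=False !p=True p=False
s_3={s}: G(!p)=False !p=True p=False
s_4={p,q,r,s}: G(!p)=False !p=False p=True
s_5={r,s}: G(!p)=False !p=True p=False
s_6={p,q}: G(!p)=False !p=False p=True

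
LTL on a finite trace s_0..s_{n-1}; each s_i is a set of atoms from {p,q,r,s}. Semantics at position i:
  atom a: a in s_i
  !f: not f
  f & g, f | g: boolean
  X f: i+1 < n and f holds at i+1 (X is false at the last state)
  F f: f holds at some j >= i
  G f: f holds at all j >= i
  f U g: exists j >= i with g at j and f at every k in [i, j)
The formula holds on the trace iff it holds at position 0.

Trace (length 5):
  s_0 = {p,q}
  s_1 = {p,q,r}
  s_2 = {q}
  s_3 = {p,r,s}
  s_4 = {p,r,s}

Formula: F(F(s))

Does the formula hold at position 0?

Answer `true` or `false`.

Answer: true

Derivation:
s_0={p,q}: F(F(s))=True F(s)=True s=False
s_1={p,q,r}: F(F(s))=True F(s)=True s=False
s_2={q}: F(F(s))=True F(s)=True s=False
s_3={p,r,s}: F(F(s))=True F(s)=True s=True
s_4={p,r,s}: F(F(s))=True F(s)=True s=True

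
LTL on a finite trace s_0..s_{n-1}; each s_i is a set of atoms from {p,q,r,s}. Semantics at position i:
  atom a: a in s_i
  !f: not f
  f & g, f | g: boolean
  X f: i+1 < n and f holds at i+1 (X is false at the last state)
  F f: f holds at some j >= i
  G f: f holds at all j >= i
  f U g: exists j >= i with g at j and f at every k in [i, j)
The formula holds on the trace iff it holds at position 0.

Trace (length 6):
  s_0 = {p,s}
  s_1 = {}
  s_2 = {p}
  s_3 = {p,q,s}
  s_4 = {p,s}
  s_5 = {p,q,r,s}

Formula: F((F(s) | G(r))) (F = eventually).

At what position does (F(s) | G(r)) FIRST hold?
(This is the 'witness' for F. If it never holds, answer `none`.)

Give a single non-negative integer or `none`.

Answer: 0

Derivation:
s_0={p,s}: (F(s) | G(r))=True F(s)=True s=True G(r)=False r=False
s_1={}: (F(s) | G(r))=True F(s)=True s=False G(r)=False r=False
s_2={p}: (F(s) | G(r))=True F(s)=True s=False G(r)=False r=False
s_3={p,q,s}: (F(s) | G(r))=True F(s)=True s=True G(r)=False r=False
s_4={p,s}: (F(s) | G(r))=True F(s)=True s=True G(r)=False r=False
s_5={p,q,r,s}: (F(s) | G(r))=True F(s)=True s=True G(r)=True r=True
F((F(s) | G(r))) holds; first witness at position 0.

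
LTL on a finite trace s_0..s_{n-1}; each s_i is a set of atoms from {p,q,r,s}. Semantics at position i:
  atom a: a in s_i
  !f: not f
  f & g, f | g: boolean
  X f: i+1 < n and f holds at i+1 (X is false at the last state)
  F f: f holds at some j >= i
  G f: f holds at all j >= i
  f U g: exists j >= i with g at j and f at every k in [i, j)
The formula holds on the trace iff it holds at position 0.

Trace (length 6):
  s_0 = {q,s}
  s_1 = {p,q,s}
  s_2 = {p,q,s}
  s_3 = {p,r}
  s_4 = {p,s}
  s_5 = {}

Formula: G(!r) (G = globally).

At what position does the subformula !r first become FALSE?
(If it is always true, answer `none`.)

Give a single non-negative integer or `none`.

Answer: 3

Derivation:
s_0={q,s}: !r=True r=False
s_1={p,q,s}: !r=True r=False
s_2={p,q,s}: !r=True r=False
s_3={p,r}: !r=False r=True
s_4={p,s}: !r=True r=False
s_5={}: !r=True r=False
G(!r) holds globally = False
First violation at position 3.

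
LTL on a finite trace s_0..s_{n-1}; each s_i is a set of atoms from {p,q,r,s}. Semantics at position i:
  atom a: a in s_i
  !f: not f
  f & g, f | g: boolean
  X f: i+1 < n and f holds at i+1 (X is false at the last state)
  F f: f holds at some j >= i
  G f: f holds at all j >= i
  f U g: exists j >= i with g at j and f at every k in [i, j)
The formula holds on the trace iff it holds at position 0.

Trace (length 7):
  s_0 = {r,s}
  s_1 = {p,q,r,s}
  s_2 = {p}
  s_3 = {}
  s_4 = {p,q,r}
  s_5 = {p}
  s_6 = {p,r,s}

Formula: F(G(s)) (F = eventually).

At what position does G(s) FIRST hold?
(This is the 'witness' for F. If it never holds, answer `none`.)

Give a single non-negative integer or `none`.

s_0={r,s}: G(s)=False s=True
s_1={p,q,r,s}: G(s)=False s=True
s_2={p}: G(s)=False s=False
s_3={}: G(s)=False s=False
s_4={p,q,r}: G(s)=False s=False
s_5={p}: G(s)=False s=False
s_6={p,r,s}: G(s)=True s=True
F(G(s)) holds; first witness at position 6.

Answer: 6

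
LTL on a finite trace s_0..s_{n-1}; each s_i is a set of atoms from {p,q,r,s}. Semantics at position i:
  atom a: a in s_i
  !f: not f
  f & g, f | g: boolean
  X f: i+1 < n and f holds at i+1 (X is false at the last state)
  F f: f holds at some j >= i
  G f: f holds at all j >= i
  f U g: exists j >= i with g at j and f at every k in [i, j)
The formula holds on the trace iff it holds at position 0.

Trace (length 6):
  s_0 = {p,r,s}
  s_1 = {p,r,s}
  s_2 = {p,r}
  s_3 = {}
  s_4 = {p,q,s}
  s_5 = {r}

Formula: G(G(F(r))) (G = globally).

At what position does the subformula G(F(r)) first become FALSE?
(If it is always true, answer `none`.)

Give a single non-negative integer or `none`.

s_0={p,r,s}: G(F(r))=True F(r)=True r=True
s_1={p,r,s}: G(F(r))=True F(r)=True r=True
s_2={p,r}: G(F(r))=True F(r)=True r=True
s_3={}: G(F(r))=True F(r)=True r=False
s_4={p,q,s}: G(F(r))=True F(r)=True r=False
s_5={r}: G(F(r))=True F(r)=True r=True
G(G(F(r))) holds globally = True
No violation — formula holds at every position.

Answer: none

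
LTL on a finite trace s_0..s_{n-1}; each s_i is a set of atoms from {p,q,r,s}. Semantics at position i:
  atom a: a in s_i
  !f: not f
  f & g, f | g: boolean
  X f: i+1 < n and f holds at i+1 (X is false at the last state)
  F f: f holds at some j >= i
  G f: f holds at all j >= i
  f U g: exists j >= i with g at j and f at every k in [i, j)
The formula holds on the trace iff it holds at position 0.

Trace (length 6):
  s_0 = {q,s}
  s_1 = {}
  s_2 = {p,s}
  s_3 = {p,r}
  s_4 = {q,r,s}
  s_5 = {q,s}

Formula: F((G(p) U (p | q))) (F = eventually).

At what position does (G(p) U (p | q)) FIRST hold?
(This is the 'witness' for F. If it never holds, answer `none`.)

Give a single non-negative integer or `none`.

Answer: 0

Derivation:
s_0={q,s}: (G(p) U (p | q))=True G(p)=False p=False (p | q)=True q=True
s_1={}: (G(p) U (p | q))=False G(p)=False p=False (p | q)=False q=False
s_2={p,s}: (G(p) U (p | q))=True G(p)=False p=True (p | q)=True q=False
s_3={p,r}: (G(p) U (p | q))=True G(p)=False p=True (p | q)=True q=False
s_4={q,r,s}: (G(p) U (p | q))=True G(p)=False p=False (p | q)=True q=True
s_5={q,s}: (G(p) U (p | q))=True G(p)=False p=False (p | q)=True q=True
F((G(p) U (p | q))) holds; first witness at position 0.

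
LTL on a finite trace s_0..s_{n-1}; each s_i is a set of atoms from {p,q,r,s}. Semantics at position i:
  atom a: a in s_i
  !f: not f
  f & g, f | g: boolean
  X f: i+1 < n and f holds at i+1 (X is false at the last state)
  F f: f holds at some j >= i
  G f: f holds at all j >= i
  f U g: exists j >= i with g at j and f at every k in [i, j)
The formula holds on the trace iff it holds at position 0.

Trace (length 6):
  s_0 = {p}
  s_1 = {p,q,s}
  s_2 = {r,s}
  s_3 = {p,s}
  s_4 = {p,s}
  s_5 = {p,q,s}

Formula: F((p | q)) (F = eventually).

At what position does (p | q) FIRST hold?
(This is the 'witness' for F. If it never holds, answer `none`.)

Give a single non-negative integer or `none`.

Answer: 0

Derivation:
s_0={p}: (p | q)=True p=True q=False
s_1={p,q,s}: (p | q)=True p=True q=True
s_2={r,s}: (p | q)=False p=False q=False
s_3={p,s}: (p | q)=True p=True q=False
s_4={p,s}: (p | q)=True p=True q=False
s_5={p,q,s}: (p | q)=True p=True q=True
F((p | q)) holds; first witness at position 0.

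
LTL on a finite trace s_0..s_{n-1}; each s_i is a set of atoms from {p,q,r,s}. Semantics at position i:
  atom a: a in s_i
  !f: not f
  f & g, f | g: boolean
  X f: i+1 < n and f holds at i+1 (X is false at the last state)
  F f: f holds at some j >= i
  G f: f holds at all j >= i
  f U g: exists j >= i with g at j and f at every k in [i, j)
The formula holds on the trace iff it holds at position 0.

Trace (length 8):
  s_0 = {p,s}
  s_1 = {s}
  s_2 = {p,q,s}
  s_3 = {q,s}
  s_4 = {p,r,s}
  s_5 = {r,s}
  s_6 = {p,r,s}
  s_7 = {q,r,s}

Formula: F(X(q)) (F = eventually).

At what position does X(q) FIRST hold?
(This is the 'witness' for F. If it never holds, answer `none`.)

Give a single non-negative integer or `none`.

Answer: 1

Derivation:
s_0={p,s}: X(q)=False q=False
s_1={s}: X(q)=True q=False
s_2={p,q,s}: X(q)=True q=True
s_3={q,s}: X(q)=False q=True
s_4={p,r,s}: X(q)=False q=False
s_5={r,s}: X(q)=False q=False
s_6={p,r,s}: X(q)=True q=False
s_7={q,r,s}: X(q)=False q=True
F(X(q)) holds; first witness at position 1.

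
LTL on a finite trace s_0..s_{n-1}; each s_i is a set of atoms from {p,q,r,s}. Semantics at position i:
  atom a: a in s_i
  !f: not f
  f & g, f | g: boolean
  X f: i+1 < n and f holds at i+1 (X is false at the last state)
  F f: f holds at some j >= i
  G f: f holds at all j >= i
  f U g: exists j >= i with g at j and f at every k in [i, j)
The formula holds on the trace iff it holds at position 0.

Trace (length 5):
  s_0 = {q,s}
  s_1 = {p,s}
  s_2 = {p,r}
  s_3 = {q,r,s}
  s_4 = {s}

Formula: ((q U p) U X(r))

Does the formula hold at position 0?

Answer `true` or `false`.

s_0={q,s}: ((q U p) U X(r))=True (q U p)=True q=True p=False X(r)=False r=False
s_1={p,s}: ((q U p) U X(r))=True (q U p)=True q=False p=True X(r)=True r=False
s_2={p,r}: ((q U p) U X(r))=True (q U p)=True q=False p=True X(r)=True r=True
s_3={q,r,s}: ((q U p) U X(r))=False (q U p)=False q=True p=False X(r)=False r=True
s_4={s}: ((q U p) U X(r))=False (q U p)=False q=False p=False X(r)=False r=False

Answer: true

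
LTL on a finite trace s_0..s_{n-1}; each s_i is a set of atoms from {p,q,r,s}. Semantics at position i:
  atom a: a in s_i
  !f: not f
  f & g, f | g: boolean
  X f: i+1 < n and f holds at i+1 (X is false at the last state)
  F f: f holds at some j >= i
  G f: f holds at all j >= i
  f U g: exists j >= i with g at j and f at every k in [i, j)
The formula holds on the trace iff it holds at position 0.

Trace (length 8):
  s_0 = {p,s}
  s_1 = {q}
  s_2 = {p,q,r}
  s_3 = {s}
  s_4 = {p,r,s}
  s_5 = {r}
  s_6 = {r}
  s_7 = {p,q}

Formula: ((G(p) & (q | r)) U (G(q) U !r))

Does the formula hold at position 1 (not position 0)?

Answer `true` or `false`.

s_0={p,s}: ((G(p) & (q | r)) U (G(q) U !r))=True (G(p) & (q | r))=False G(p)=False p=True (q | r)=False q=False r=False (G(q) U !r)=True G(q)=False !r=True
s_1={q}: ((G(p) & (q | r)) U (G(q) U !r))=True (G(p) & (q | r))=False G(p)=False p=False (q | r)=True q=True r=False (G(q) U !r)=True G(q)=False !r=True
s_2={p,q,r}: ((G(p) & (q | r)) U (G(q) U !r))=False (G(p) & (q | r))=False G(p)=False p=True (q | r)=True q=True r=True (G(q) U !r)=False G(q)=False !r=False
s_3={s}: ((G(p) & (q | r)) U (G(q) U !r))=True (G(p) & (q | r))=False G(p)=False p=False (q | r)=False q=False r=False (G(q) U !r)=True G(q)=False !r=True
s_4={p,r,s}: ((G(p) & (q | r)) U (G(q) U !r))=False (G(p) & (q | r))=False G(p)=False p=True (q | r)=True q=False r=True (G(q) U !r)=False G(q)=False !r=False
s_5={r}: ((G(p) & (q | r)) U (G(q) U !r))=False (G(p) & (q | r))=False G(p)=False p=False (q | r)=True q=False r=True (G(q) U !r)=False G(q)=False !r=False
s_6={r}: ((G(p) & (q | r)) U (G(q) U !r))=False (G(p) & (q | r))=False G(p)=False p=False (q | r)=True q=False r=True (G(q) U !r)=False G(q)=False !r=False
s_7={p,q}: ((G(p) & (q | r)) U (G(q) U !r))=True (G(p) & (q | r))=True G(p)=True p=True (q | r)=True q=True r=False (G(q) U !r)=True G(q)=True !r=True
Evaluating at position 1: result = True

Answer: true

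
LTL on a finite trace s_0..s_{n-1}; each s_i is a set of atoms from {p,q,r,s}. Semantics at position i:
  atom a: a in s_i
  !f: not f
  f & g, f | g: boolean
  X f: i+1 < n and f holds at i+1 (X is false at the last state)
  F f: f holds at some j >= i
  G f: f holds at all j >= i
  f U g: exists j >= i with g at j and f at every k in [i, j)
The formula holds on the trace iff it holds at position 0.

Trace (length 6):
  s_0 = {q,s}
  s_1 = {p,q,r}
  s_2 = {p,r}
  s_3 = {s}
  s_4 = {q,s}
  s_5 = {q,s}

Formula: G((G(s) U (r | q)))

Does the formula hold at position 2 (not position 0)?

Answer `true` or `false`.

s_0={q,s}: G((G(s) U (r | q)))=True (G(s) U (r | q))=True G(s)=False s=True (r | q)=True r=False q=True
s_1={p,q,r}: G((G(s) U (r | q)))=True (G(s) U (r | q))=True G(s)=False s=False (r | q)=True r=True q=True
s_2={p,r}: G((G(s) U (r | q)))=True (G(s) U (r | q))=True G(s)=False s=False (r | q)=True r=True q=False
s_3={s}: G((G(s) U (r | q)))=True (G(s) U (r | q))=True G(s)=True s=True (r | q)=False r=False q=False
s_4={q,s}: G((G(s) U (r | q)))=True (G(s) U (r | q))=True G(s)=True s=True (r | q)=True r=False q=True
s_5={q,s}: G((G(s) U (r | q)))=True (G(s) U (r | q))=True G(s)=True s=True (r | q)=True r=False q=True
Evaluating at position 2: result = True

Answer: true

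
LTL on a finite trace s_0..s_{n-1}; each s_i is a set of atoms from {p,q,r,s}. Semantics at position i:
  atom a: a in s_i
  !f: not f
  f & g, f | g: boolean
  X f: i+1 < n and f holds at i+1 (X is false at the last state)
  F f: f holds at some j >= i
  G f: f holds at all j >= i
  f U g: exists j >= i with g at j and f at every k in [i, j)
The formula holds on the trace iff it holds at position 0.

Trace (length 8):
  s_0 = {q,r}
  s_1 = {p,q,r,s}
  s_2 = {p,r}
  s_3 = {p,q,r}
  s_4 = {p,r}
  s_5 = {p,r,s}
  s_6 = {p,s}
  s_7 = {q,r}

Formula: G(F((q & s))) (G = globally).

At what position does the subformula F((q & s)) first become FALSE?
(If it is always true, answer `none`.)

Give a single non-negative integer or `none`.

s_0={q,r}: F((q & s))=True (q & s)=False q=True s=False
s_1={p,q,r,s}: F((q & s))=True (q & s)=True q=True s=True
s_2={p,r}: F((q & s))=False (q & s)=False q=False s=False
s_3={p,q,r}: F((q & s))=False (q & s)=False q=True s=False
s_4={p,r}: F((q & s))=False (q & s)=False q=False s=False
s_5={p,r,s}: F((q & s))=False (q & s)=False q=False s=True
s_6={p,s}: F((q & s))=False (q & s)=False q=False s=True
s_7={q,r}: F((q & s))=False (q & s)=False q=True s=False
G(F((q & s))) holds globally = False
First violation at position 2.

Answer: 2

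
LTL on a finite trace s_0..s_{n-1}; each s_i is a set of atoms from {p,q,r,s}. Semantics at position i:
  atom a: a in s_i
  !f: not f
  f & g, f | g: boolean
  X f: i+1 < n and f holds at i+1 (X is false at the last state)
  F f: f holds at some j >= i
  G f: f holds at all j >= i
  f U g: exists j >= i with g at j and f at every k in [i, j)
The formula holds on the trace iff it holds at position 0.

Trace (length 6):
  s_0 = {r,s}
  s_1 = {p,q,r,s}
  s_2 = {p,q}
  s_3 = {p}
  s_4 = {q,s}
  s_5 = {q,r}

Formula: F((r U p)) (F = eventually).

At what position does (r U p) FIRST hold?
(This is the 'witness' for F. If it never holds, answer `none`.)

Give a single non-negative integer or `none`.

s_0={r,s}: (r U p)=True r=True p=False
s_1={p,q,r,s}: (r U p)=True r=True p=True
s_2={p,q}: (r U p)=True r=False p=True
s_3={p}: (r U p)=True r=False p=True
s_4={q,s}: (r U p)=False r=False p=False
s_5={q,r}: (r U p)=False r=True p=False
F((r U p)) holds; first witness at position 0.

Answer: 0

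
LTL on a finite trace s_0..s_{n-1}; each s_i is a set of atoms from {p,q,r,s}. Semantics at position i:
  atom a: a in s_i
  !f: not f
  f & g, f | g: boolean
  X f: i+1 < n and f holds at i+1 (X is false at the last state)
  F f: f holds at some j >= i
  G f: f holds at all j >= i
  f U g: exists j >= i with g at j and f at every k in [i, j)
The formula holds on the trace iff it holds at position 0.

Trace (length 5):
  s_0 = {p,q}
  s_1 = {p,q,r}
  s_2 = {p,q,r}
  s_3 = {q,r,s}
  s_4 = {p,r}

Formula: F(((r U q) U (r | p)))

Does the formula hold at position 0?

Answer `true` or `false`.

Answer: true

Derivation:
s_0={p,q}: F(((r U q) U (r | p)))=True ((r U q) U (r | p))=True (r U q)=True r=False q=True (r | p)=True p=True
s_1={p,q,r}: F(((r U q) U (r | p)))=True ((r U q) U (r | p))=True (r U q)=True r=True q=True (r | p)=True p=True
s_2={p,q,r}: F(((r U q) U (r | p)))=True ((r U q) U (r | p))=True (r U q)=True r=True q=True (r | p)=True p=True
s_3={q,r,s}: F(((r U q) U (r | p)))=True ((r U q) U (r | p))=True (r U q)=True r=True q=True (r | p)=True p=False
s_4={p,r}: F(((r U q) U (r | p)))=True ((r U q) U (r | p))=True (r U q)=False r=True q=False (r | p)=True p=True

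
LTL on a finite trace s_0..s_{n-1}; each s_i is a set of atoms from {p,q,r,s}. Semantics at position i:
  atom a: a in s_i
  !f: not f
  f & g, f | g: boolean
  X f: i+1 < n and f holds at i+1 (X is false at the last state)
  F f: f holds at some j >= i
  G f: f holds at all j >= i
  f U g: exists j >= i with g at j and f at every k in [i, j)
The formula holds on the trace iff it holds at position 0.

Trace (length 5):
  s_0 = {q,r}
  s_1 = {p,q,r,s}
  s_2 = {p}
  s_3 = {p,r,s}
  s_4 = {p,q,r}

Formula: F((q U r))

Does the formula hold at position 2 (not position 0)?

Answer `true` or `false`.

s_0={q,r}: F((q U r))=True (q U r)=True q=True r=True
s_1={p,q,r,s}: F((q U r))=True (q U r)=True q=True r=True
s_2={p}: F((q U r))=True (q U r)=False q=False r=False
s_3={p,r,s}: F((q U r))=True (q U r)=True q=False r=True
s_4={p,q,r}: F((q U r))=True (q U r)=True q=True r=True
Evaluating at position 2: result = True

Answer: true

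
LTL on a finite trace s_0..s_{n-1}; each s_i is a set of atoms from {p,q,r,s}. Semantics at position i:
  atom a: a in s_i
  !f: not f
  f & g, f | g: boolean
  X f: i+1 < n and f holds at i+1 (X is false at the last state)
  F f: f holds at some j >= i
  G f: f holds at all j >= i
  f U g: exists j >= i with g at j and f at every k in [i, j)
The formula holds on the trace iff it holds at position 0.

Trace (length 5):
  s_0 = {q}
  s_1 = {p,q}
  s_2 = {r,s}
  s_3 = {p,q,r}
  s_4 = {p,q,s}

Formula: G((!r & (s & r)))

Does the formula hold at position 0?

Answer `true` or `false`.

Answer: false

Derivation:
s_0={q}: G((!r & (s & r)))=False (!r & (s & r))=False !r=True r=False (s & r)=False s=False
s_1={p,q}: G((!r & (s & r)))=False (!r & (s & r))=False !r=True r=False (s & r)=False s=False
s_2={r,s}: G((!r & (s & r)))=False (!r & (s & r))=False !r=False r=True (s & r)=True s=True
s_3={p,q,r}: G((!r & (s & r)))=False (!r & (s & r))=False !r=False r=True (s & r)=False s=False
s_4={p,q,s}: G((!r & (s & r)))=False (!r & (s & r))=False !r=True r=False (s & r)=False s=True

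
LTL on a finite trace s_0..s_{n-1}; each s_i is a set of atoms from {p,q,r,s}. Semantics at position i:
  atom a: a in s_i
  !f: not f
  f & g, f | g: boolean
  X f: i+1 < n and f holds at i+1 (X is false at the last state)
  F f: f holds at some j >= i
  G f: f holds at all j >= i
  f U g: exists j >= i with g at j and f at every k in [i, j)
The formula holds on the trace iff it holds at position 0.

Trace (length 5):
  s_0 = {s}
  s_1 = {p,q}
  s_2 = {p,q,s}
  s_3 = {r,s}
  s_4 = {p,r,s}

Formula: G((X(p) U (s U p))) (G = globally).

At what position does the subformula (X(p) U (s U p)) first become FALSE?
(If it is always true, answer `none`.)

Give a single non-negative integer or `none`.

Answer: none

Derivation:
s_0={s}: (X(p) U (s U p))=True X(p)=True p=False (s U p)=True s=True
s_1={p,q}: (X(p) U (s U p))=True X(p)=True p=True (s U p)=True s=False
s_2={p,q,s}: (X(p) U (s U p))=True X(p)=False p=True (s U p)=True s=True
s_3={r,s}: (X(p) U (s U p))=True X(p)=True p=False (s U p)=True s=True
s_4={p,r,s}: (X(p) U (s U p))=True X(p)=False p=True (s U p)=True s=True
G((X(p) U (s U p))) holds globally = True
No violation — formula holds at every position.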